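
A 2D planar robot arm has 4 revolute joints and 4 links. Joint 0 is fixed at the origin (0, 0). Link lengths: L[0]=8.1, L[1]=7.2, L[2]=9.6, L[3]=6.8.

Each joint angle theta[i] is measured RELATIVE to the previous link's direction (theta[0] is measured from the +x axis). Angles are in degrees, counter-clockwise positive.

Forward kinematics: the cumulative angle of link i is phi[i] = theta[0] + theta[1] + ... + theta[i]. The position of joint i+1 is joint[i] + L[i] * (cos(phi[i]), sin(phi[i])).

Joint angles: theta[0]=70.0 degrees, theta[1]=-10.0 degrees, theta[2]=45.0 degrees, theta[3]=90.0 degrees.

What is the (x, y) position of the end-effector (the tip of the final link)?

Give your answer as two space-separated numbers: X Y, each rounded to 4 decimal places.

joint[0] = (0.0000, 0.0000)  (base)
link 0: phi[0] = 70 = 70 deg
  cos(70 deg) = 0.3420, sin(70 deg) = 0.9397
  joint[1] = (0.0000, 0.0000) + 8.1 * (0.3420, 0.9397) = (0.0000 + 2.7704, 0.0000 + 7.6115) = (2.7704, 7.6115)
link 1: phi[1] = 70 + -10 = 60 deg
  cos(60 deg) = 0.5000, sin(60 deg) = 0.8660
  joint[2] = (2.7704, 7.6115) + 7.2 * (0.5000, 0.8660) = (2.7704 + 3.6000, 7.6115 + 6.2354) = (6.3704, 13.8469)
link 2: phi[2] = 70 + -10 + 45 = 105 deg
  cos(105 deg) = -0.2588, sin(105 deg) = 0.9659
  joint[3] = (6.3704, 13.8469) + 9.6 * (-0.2588, 0.9659) = (6.3704 + -2.4847, 13.8469 + 9.2729) = (3.8857, 23.1198)
link 3: phi[3] = 70 + -10 + 45 + 90 = 195 deg
  cos(195 deg) = -0.9659, sin(195 deg) = -0.2588
  joint[4] = (3.8857, 23.1198) + 6.8 * (-0.9659, -0.2588) = (3.8857 + -6.5683, 23.1198 + -1.7600) = (-2.6826, 21.3598)
End effector: (-2.6826, 21.3598)

Answer: -2.6826 21.3598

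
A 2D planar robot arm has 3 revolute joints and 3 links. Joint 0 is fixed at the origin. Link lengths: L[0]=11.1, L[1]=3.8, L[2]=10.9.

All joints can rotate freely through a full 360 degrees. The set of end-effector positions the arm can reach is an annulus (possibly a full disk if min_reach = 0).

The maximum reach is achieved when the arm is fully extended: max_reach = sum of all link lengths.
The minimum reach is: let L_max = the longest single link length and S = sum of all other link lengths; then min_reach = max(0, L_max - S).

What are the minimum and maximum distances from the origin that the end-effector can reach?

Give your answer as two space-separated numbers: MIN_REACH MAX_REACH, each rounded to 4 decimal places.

Link lengths: [11.1, 3.8, 10.9]
max_reach = 11.1 + 3.8 + 10.9 = 25.8
L_max = max([11.1, 3.8, 10.9]) = 11.1
S (sum of others) = 25.8 - 11.1 = 14.7
min_reach = max(0, 11.1 - 14.7) = max(0, -3.6) = 0

Answer: 0.0000 25.8000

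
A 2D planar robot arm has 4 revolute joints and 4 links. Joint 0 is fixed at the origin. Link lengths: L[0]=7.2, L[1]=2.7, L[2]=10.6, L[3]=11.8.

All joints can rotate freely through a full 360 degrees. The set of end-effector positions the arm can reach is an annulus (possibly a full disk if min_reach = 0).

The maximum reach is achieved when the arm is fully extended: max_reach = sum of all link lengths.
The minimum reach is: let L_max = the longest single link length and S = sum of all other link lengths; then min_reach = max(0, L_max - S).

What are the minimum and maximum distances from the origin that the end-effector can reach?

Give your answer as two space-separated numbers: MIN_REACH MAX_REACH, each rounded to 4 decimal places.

Link lengths: [7.2, 2.7, 10.6, 11.8]
max_reach = 7.2 + 2.7 + 10.6 + 11.8 = 32.3
L_max = max([7.2, 2.7, 10.6, 11.8]) = 11.8
S (sum of others) = 32.3 - 11.8 = 20.5
min_reach = max(0, 11.8 - 20.5) = max(0, -8.7) = 0

Answer: 0.0000 32.3000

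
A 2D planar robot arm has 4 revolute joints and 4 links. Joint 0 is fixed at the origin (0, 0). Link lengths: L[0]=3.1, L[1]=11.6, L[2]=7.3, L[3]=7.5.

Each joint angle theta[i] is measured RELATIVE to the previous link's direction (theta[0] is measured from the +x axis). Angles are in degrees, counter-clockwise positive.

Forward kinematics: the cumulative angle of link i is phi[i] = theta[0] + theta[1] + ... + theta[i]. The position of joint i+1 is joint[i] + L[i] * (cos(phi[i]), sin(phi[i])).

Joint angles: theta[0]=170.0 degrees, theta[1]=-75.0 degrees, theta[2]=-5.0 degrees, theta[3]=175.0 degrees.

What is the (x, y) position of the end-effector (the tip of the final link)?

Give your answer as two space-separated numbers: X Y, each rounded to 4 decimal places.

Answer: -4.7176 11.9227

Derivation:
joint[0] = (0.0000, 0.0000)  (base)
link 0: phi[0] = 170 = 170 deg
  cos(170 deg) = -0.9848, sin(170 deg) = 0.1736
  joint[1] = (0.0000, 0.0000) + 3.1 * (-0.9848, 0.1736) = (0.0000 + -3.0529, 0.0000 + 0.5383) = (-3.0529, 0.5383)
link 1: phi[1] = 170 + -75 = 95 deg
  cos(95 deg) = -0.0872, sin(95 deg) = 0.9962
  joint[2] = (-3.0529, 0.5383) + 11.6 * (-0.0872, 0.9962) = (-3.0529 + -1.0110, 0.5383 + 11.5559) = (-4.0639, 12.0942)
link 2: phi[2] = 170 + -75 + -5 = 90 deg
  cos(90 deg) = 0.0000, sin(90 deg) = 1.0000
  joint[3] = (-4.0639, 12.0942) + 7.3 * (0.0000, 1.0000) = (-4.0639 + 0.0000, 12.0942 + 7.3000) = (-4.0639, 19.3942)
link 3: phi[3] = 170 + -75 + -5 + 175 = 265 deg
  cos(265 deg) = -0.0872, sin(265 deg) = -0.9962
  joint[4] = (-4.0639, 19.3942) + 7.5 * (-0.0872, -0.9962) = (-4.0639 + -0.6537, 19.3942 + -7.4715) = (-4.7176, 11.9227)
End effector: (-4.7176, 11.9227)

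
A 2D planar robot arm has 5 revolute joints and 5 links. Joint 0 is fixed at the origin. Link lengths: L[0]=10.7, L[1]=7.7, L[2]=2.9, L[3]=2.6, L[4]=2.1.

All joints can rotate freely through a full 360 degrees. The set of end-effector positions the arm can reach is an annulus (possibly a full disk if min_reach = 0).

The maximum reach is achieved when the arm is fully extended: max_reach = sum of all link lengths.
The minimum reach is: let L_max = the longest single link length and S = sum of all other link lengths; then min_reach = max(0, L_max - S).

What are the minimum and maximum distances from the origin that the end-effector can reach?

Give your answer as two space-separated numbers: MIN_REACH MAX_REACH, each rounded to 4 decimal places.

Answer: 0.0000 26.0000

Derivation:
Link lengths: [10.7, 7.7, 2.9, 2.6, 2.1]
max_reach = 10.7 + 7.7 + 2.9 + 2.6 + 2.1 = 26
L_max = max([10.7, 7.7, 2.9, 2.6, 2.1]) = 10.7
S (sum of others) = 26 - 10.7 = 15.3
min_reach = max(0, 10.7 - 15.3) = max(0, -4.6) = 0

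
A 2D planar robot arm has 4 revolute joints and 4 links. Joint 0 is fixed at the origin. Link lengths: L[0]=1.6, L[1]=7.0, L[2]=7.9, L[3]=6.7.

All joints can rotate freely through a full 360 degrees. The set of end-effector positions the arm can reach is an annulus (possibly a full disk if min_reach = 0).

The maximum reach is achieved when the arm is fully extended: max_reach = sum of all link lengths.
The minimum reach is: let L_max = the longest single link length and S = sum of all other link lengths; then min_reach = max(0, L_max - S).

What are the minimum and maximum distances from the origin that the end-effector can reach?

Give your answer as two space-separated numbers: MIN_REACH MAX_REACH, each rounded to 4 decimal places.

Answer: 0.0000 23.2000

Derivation:
Link lengths: [1.6, 7.0, 7.9, 6.7]
max_reach = 1.6 + 7 + 7.9 + 6.7 = 23.2
L_max = max([1.6, 7.0, 7.9, 6.7]) = 7.9
S (sum of others) = 23.2 - 7.9 = 15.3
min_reach = max(0, 7.9 - 15.3) = max(0, -7.4) = 0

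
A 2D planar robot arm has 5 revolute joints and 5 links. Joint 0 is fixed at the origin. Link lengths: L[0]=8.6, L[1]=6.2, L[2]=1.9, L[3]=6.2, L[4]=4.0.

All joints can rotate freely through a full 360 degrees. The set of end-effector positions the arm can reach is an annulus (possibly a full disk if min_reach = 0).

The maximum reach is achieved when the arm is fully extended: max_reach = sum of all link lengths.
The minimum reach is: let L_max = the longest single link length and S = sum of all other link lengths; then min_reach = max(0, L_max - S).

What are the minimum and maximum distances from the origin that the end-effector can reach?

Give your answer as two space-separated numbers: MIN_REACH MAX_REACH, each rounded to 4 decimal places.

Link lengths: [8.6, 6.2, 1.9, 6.2, 4.0]
max_reach = 8.6 + 6.2 + 1.9 + 6.2 + 4 = 26.9
L_max = max([8.6, 6.2, 1.9, 6.2, 4.0]) = 8.6
S (sum of others) = 26.9 - 8.6 = 18.3
min_reach = max(0, 8.6 - 18.3) = max(0, -9.7) = 0

Answer: 0.0000 26.9000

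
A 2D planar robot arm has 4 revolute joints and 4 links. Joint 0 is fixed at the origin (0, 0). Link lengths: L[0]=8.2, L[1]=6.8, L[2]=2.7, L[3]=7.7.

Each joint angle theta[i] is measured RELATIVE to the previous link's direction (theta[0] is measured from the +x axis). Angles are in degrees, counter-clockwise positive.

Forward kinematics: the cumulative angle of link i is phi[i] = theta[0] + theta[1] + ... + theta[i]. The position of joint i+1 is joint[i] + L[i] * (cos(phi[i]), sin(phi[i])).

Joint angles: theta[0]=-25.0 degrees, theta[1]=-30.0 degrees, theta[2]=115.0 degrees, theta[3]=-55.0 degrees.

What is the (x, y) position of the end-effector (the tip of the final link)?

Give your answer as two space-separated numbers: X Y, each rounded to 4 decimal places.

Answer: 20.3527 -6.0263

Derivation:
joint[0] = (0.0000, 0.0000)  (base)
link 0: phi[0] = -25 = -25 deg
  cos(-25 deg) = 0.9063, sin(-25 deg) = -0.4226
  joint[1] = (0.0000, 0.0000) + 8.2 * (0.9063, -0.4226) = (0.0000 + 7.4317, 0.0000 + -3.4655) = (7.4317, -3.4655)
link 1: phi[1] = -25 + -30 = -55 deg
  cos(-55 deg) = 0.5736, sin(-55 deg) = -0.8192
  joint[2] = (7.4317, -3.4655) + 6.8 * (0.5736, -0.8192) = (7.4317 + 3.9003, -3.4655 + -5.5702) = (11.3320, -9.0357)
link 2: phi[2] = -25 + -30 + 115 = 60 deg
  cos(60 deg) = 0.5000, sin(60 deg) = 0.8660
  joint[3] = (11.3320, -9.0357) + 2.7 * (0.5000, 0.8660) = (11.3320 + 1.3500, -9.0357 + 2.3383) = (12.6820, -6.6974)
link 3: phi[3] = -25 + -30 + 115 + -55 = 5 deg
  cos(5 deg) = 0.9962, sin(5 deg) = 0.0872
  joint[4] = (12.6820, -6.6974) + 7.7 * (0.9962, 0.0872) = (12.6820 + 7.6707, -6.6974 + 0.6711) = (20.3527, -6.0263)
End effector: (20.3527, -6.0263)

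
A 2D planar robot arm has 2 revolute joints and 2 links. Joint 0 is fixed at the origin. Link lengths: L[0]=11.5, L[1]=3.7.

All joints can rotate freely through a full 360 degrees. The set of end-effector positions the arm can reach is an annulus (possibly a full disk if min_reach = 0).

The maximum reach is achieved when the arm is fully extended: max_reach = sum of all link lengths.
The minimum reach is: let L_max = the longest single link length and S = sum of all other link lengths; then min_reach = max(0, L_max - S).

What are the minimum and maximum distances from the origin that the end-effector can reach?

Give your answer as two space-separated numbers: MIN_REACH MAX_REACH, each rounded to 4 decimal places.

Link lengths: [11.5, 3.7]
max_reach = 11.5 + 3.7 = 15.2
L_max = max([11.5, 3.7]) = 11.5
S (sum of others) = 15.2 - 11.5 = 3.7
min_reach = max(0, 11.5 - 3.7) = max(0, 7.8) = 7.8

Answer: 7.8000 15.2000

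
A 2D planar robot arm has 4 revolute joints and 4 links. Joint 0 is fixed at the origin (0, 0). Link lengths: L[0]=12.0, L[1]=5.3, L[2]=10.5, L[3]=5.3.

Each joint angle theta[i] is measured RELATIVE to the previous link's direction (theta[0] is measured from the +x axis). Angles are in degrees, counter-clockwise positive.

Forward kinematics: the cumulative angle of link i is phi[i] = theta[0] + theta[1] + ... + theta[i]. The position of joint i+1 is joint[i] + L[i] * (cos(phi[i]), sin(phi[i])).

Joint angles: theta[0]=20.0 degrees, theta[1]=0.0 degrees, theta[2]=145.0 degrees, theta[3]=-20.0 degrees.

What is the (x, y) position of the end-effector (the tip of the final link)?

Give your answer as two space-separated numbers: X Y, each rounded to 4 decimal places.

Answer: 1.7730 11.6745

Derivation:
joint[0] = (0.0000, 0.0000)  (base)
link 0: phi[0] = 20 = 20 deg
  cos(20 deg) = 0.9397, sin(20 deg) = 0.3420
  joint[1] = (0.0000, 0.0000) + 12 * (0.9397, 0.3420) = (0.0000 + 11.2763, 0.0000 + 4.1042) = (11.2763, 4.1042)
link 1: phi[1] = 20 + 0 = 20 deg
  cos(20 deg) = 0.9397, sin(20 deg) = 0.3420
  joint[2] = (11.2763, 4.1042) + 5.3 * (0.9397, 0.3420) = (11.2763 + 4.9804, 4.1042 + 1.8127) = (16.2567, 5.9169)
link 2: phi[2] = 20 + 0 + 145 = 165 deg
  cos(165 deg) = -0.9659, sin(165 deg) = 0.2588
  joint[3] = (16.2567, 5.9169) + 10.5 * (-0.9659, 0.2588) = (16.2567 + -10.1422, 5.9169 + 2.7176) = (6.1145, 8.6345)
link 3: phi[3] = 20 + 0 + 145 + -20 = 145 deg
  cos(145 deg) = -0.8192, sin(145 deg) = 0.5736
  joint[4] = (6.1145, 8.6345) + 5.3 * (-0.8192, 0.5736) = (6.1145 + -4.3415, 8.6345 + 3.0400) = (1.7730, 11.6745)
End effector: (1.7730, 11.6745)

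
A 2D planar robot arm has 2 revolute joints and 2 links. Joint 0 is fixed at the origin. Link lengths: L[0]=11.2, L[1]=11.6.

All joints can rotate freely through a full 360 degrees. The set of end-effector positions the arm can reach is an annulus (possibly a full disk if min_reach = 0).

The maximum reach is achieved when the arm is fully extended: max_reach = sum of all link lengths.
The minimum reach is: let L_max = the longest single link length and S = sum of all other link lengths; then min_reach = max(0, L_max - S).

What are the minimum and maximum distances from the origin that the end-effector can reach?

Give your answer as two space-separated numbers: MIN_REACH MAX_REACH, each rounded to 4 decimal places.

Answer: 0.4000 22.8000

Derivation:
Link lengths: [11.2, 11.6]
max_reach = 11.2 + 11.6 = 22.8
L_max = max([11.2, 11.6]) = 11.6
S (sum of others) = 22.8 - 11.6 = 11.2
min_reach = max(0, 11.6 - 11.2) = max(0, 0.4) = 0.4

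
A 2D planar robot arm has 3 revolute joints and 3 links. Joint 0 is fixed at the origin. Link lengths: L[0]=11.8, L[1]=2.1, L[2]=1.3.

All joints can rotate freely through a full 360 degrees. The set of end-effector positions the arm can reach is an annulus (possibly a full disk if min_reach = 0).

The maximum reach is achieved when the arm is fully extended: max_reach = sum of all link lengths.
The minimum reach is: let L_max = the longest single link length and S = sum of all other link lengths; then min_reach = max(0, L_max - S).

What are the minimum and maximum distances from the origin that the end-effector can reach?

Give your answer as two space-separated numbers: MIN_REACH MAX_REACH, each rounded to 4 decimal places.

Answer: 8.4000 15.2000

Derivation:
Link lengths: [11.8, 2.1, 1.3]
max_reach = 11.8 + 2.1 + 1.3 = 15.2
L_max = max([11.8, 2.1, 1.3]) = 11.8
S (sum of others) = 15.2 - 11.8 = 3.4
min_reach = max(0, 11.8 - 3.4) = max(0, 8.4) = 8.4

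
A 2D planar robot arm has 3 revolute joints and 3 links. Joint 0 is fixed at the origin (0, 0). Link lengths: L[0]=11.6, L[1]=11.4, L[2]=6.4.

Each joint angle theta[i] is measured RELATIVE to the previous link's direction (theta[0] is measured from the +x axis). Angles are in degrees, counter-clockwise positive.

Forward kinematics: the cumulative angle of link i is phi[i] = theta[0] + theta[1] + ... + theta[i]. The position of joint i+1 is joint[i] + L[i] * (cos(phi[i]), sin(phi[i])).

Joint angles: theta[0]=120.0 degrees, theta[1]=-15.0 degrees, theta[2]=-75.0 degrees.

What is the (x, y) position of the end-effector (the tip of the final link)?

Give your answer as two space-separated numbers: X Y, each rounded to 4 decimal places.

Answer: -3.2080 24.2574

Derivation:
joint[0] = (0.0000, 0.0000)  (base)
link 0: phi[0] = 120 = 120 deg
  cos(120 deg) = -0.5000, sin(120 deg) = 0.8660
  joint[1] = (0.0000, 0.0000) + 11.6 * (-0.5000, 0.8660) = (0.0000 + -5.8000, 0.0000 + 10.0459) = (-5.8000, 10.0459)
link 1: phi[1] = 120 + -15 = 105 deg
  cos(105 deg) = -0.2588, sin(105 deg) = 0.9659
  joint[2] = (-5.8000, 10.0459) + 11.4 * (-0.2588, 0.9659) = (-5.8000 + -2.9505, 10.0459 + 11.0116) = (-8.7505, 21.0574)
link 2: phi[2] = 120 + -15 + -75 = 30 deg
  cos(30 deg) = 0.8660, sin(30 deg) = 0.5000
  joint[3] = (-8.7505, 21.0574) + 6.4 * (0.8660, 0.5000) = (-8.7505 + 5.5426, 21.0574 + 3.2000) = (-3.2080, 24.2574)
End effector: (-3.2080, 24.2574)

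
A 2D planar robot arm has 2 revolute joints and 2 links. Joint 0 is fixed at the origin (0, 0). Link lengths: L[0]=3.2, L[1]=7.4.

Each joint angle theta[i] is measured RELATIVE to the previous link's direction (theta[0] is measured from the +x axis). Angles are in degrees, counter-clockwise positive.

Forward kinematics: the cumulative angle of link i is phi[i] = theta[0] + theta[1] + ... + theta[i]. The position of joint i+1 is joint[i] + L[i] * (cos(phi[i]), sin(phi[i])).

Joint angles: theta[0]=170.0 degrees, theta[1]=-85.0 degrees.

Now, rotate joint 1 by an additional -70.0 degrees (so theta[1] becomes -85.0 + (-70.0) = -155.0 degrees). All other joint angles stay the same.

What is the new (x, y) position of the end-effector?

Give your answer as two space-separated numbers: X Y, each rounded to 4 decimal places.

Answer: 3.9965 2.4709

Derivation:
joint[0] = (0.0000, 0.0000)  (base)
link 0: phi[0] = 170 = 170 deg
  cos(170 deg) = -0.9848, sin(170 deg) = 0.1736
  joint[1] = (0.0000, 0.0000) + 3.2 * (-0.9848, 0.1736) = (0.0000 + -3.1514, 0.0000 + 0.5557) = (-3.1514, 0.5557)
link 1: phi[1] = 170 + -155 = 15 deg
  cos(15 deg) = 0.9659, sin(15 deg) = 0.2588
  joint[2] = (-3.1514, 0.5557) + 7.4 * (0.9659, 0.2588) = (-3.1514 + 7.1479, 0.5557 + 1.9153) = (3.9965, 2.4709)
End effector: (3.9965, 2.4709)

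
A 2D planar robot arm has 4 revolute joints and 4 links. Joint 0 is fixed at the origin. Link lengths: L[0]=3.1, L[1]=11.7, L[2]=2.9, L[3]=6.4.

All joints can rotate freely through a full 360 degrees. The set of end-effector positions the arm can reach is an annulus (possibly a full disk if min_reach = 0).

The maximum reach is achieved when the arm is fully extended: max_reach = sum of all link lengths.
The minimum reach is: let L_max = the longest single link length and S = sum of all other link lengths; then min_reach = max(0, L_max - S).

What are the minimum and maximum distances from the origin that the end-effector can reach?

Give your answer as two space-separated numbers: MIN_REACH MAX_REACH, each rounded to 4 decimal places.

Link lengths: [3.1, 11.7, 2.9, 6.4]
max_reach = 3.1 + 11.7 + 2.9 + 6.4 = 24.1
L_max = max([3.1, 11.7, 2.9, 6.4]) = 11.7
S (sum of others) = 24.1 - 11.7 = 12.4
min_reach = max(0, 11.7 - 12.4) = max(0, -0.7) = 0

Answer: 0.0000 24.1000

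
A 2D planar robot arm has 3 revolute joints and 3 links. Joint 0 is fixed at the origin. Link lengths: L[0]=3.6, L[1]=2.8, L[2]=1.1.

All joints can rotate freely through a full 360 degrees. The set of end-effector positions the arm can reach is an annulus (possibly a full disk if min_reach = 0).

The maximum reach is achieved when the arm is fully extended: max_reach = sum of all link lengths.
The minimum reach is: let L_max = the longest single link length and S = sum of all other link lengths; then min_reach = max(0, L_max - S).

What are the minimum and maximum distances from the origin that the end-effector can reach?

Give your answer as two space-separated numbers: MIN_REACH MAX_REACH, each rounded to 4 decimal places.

Link lengths: [3.6, 2.8, 1.1]
max_reach = 3.6 + 2.8 + 1.1 = 7.5
L_max = max([3.6, 2.8, 1.1]) = 3.6
S (sum of others) = 7.5 - 3.6 = 3.9
min_reach = max(0, 3.6 - 3.9) = max(0, -0.3) = 0

Answer: 0.0000 7.5000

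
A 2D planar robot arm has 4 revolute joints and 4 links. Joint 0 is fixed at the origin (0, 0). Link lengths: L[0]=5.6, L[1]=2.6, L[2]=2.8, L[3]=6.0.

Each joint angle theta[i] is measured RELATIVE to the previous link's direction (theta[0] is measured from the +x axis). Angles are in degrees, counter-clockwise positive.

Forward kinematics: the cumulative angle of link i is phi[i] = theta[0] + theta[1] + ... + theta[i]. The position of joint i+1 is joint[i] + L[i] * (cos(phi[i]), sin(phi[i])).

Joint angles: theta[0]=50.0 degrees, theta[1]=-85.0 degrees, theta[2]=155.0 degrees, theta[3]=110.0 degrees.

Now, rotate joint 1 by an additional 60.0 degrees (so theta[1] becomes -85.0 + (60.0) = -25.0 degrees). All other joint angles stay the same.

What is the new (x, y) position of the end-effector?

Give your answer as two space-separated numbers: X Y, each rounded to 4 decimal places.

joint[0] = (0.0000, 0.0000)  (base)
link 0: phi[0] = 50 = 50 deg
  cos(50 deg) = 0.6428, sin(50 deg) = 0.7660
  joint[1] = (0.0000, 0.0000) + 5.6 * (0.6428, 0.7660) = (0.0000 + 3.5996, 0.0000 + 4.2898) = (3.5996, 4.2898)
link 1: phi[1] = 50 + -25 = 25 deg
  cos(25 deg) = 0.9063, sin(25 deg) = 0.4226
  joint[2] = (3.5996, 4.2898) + 2.6 * (0.9063, 0.4226) = (3.5996 + 2.3564, 4.2898 + 1.0988) = (5.9560, 5.3887)
link 2: phi[2] = 50 + -25 + 155 = 180 deg
  cos(180 deg) = -1.0000, sin(180 deg) = 0.0000
  joint[3] = (5.9560, 5.3887) + 2.8 * (-1.0000, 0.0000) = (5.9560 + -2.8000, 5.3887 + 0.0000) = (3.1560, 5.3887)
link 3: phi[3] = 50 + -25 + 155 + 110 = 290 deg
  cos(290 deg) = 0.3420, sin(290 deg) = -0.9397
  joint[4] = (3.1560, 5.3887) + 6 * (0.3420, -0.9397) = (3.1560 + 2.0521, 5.3887 + -5.6382) = (5.2081, -0.2495)
End effector: (5.2081, -0.2495)

Answer: 5.2081 -0.2495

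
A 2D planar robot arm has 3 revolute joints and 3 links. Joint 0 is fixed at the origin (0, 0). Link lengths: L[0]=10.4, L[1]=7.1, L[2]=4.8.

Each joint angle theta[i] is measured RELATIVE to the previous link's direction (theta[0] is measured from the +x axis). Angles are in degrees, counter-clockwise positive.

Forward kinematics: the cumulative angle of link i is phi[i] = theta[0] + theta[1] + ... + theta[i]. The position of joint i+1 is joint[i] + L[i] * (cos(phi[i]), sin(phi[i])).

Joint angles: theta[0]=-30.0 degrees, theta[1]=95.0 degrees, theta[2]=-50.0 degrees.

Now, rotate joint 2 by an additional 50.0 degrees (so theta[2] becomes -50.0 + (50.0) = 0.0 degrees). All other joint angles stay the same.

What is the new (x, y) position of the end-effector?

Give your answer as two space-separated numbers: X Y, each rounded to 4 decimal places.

Answer: 14.0358 5.5851

Derivation:
joint[0] = (0.0000, 0.0000)  (base)
link 0: phi[0] = -30 = -30 deg
  cos(-30 deg) = 0.8660, sin(-30 deg) = -0.5000
  joint[1] = (0.0000, 0.0000) + 10.4 * (0.8660, -0.5000) = (0.0000 + 9.0067, 0.0000 + -5.2000) = (9.0067, -5.2000)
link 1: phi[1] = -30 + 95 = 65 deg
  cos(65 deg) = 0.4226, sin(65 deg) = 0.9063
  joint[2] = (9.0067, -5.2000) + 7.1 * (0.4226, 0.9063) = (9.0067 + 3.0006, -5.2000 + 6.4348) = (12.0073, 1.2348)
link 2: phi[2] = -30 + 95 + 0 = 65 deg
  cos(65 deg) = 0.4226, sin(65 deg) = 0.9063
  joint[3] = (12.0073, 1.2348) + 4.8 * (0.4226, 0.9063) = (12.0073 + 2.0286, 1.2348 + 4.3503) = (14.0358, 5.5851)
End effector: (14.0358, 5.5851)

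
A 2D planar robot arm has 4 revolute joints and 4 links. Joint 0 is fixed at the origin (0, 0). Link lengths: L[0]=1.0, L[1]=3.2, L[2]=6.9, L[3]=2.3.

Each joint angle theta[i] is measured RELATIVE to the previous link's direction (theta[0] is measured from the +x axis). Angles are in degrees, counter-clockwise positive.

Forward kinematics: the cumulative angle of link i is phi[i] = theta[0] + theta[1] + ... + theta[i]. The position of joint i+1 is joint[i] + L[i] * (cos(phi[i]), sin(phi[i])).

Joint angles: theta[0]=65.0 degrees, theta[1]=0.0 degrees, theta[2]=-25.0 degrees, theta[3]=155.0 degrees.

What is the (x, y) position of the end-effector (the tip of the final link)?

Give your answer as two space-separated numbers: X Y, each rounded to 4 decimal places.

Answer: 4.8391 7.6464

Derivation:
joint[0] = (0.0000, 0.0000)  (base)
link 0: phi[0] = 65 = 65 deg
  cos(65 deg) = 0.4226, sin(65 deg) = 0.9063
  joint[1] = (0.0000, 0.0000) + 1 * (0.4226, 0.9063) = (0.0000 + 0.4226, 0.0000 + 0.9063) = (0.4226, 0.9063)
link 1: phi[1] = 65 + 0 = 65 deg
  cos(65 deg) = 0.4226, sin(65 deg) = 0.9063
  joint[2] = (0.4226, 0.9063) + 3.2 * (0.4226, 0.9063) = (0.4226 + 1.3524, 0.9063 + 2.9002) = (1.7750, 3.8065)
link 2: phi[2] = 65 + 0 + -25 = 40 deg
  cos(40 deg) = 0.7660, sin(40 deg) = 0.6428
  joint[3] = (1.7750, 3.8065) + 6.9 * (0.7660, 0.6428) = (1.7750 + 5.2857, 3.8065 + 4.4352) = (7.0607, 8.2417)
link 3: phi[3] = 65 + 0 + -25 + 155 = 195 deg
  cos(195 deg) = -0.9659, sin(195 deg) = -0.2588
  joint[4] = (7.0607, 8.2417) + 2.3 * (-0.9659, -0.2588) = (7.0607 + -2.2216, 8.2417 + -0.5953) = (4.8391, 7.6464)
End effector: (4.8391, 7.6464)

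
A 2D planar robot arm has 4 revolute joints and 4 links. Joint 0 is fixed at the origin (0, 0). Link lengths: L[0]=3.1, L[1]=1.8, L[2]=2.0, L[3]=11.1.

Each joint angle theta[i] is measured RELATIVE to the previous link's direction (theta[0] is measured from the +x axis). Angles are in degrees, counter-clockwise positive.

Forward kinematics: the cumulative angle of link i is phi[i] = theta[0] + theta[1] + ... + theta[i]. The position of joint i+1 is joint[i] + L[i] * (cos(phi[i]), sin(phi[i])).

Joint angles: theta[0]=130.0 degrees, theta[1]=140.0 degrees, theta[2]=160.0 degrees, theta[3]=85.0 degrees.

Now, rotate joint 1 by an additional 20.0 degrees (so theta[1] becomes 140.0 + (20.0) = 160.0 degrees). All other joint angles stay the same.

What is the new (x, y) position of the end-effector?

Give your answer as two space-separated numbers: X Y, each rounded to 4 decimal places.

joint[0] = (0.0000, 0.0000)  (base)
link 0: phi[0] = 130 = 130 deg
  cos(130 deg) = -0.6428, sin(130 deg) = 0.7660
  joint[1] = (0.0000, 0.0000) + 3.1 * (-0.6428, 0.7660) = (0.0000 + -1.9926, 0.0000 + 2.3747) = (-1.9926, 2.3747)
link 1: phi[1] = 130 + 160 = 290 deg
  cos(290 deg) = 0.3420, sin(290 deg) = -0.9397
  joint[2] = (-1.9926, 2.3747) + 1.8 * (0.3420, -0.9397) = (-1.9926 + 0.6156, 2.3747 + -1.6914) = (-1.3770, 0.6833)
link 2: phi[2] = 130 + 160 + 160 = 450 deg
  cos(450 deg) = 0.0000, sin(450 deg) = 1.0000
  joint[3] = (-1.3770, 0.6833) + 2 * (0.0000, 1.0000) = (-1.3770 + 0.0000, 0.6833 + 2.0000) = (-1.3770, 2.6833)
link 3: phi[3] = 130 + 160 + 160 + 85 = 535 deg
  cos(535 deg) = -0.9962, sin(535 deg) = 0.0872
  joint[4] = (-1.3770, 2.6833) + 11.1 * (-0.9962, 0.0872) = (-1.3770 + -11.0578, 2.6833 + 0.9674) = (-12.4348, 3.6507)
End effector: (-12.4348, 3.6507)

Answer: -12.4348 3.6507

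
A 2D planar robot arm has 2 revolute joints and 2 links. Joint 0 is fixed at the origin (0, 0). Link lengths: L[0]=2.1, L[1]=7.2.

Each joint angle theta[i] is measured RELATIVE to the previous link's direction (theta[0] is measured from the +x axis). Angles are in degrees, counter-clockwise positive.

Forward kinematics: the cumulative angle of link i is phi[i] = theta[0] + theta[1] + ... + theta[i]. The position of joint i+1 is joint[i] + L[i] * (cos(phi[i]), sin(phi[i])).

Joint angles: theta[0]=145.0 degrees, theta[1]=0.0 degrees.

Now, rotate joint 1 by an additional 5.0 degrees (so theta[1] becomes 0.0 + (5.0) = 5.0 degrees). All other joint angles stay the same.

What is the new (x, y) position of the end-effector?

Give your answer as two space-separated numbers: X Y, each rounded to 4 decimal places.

Answer: -7.9556 4.8045

Derivation:
joint[0] = (0.0000, 0.0000)  (base)
link 0: phi[0] = 145 = 145 deg
  cos(145 deg) = -0.8192, sin(145 deg) = 0.5736
  joint[1] = (0.0000, 0.0000) + 2.1 * (-0.8192, 0.5736) = (0.0000 + -1.7202, 0.0000 + 1.2045) = (-1.7202, 1.2045)
link 1: phi[1] = 145 + 5 = 150 deg
  cos(150 deg) = -0.8660, sin(150 deg) = 0.5000
  joint[2] = (-1.7202, 1.2045) + 7.2 * (-0.8660, 0.5000) = (-1.7202 + -6.2354, 1.2045 + 3.6000) = (-7.9556, 4.8045)
End effector: (-7.9556, 4.8045)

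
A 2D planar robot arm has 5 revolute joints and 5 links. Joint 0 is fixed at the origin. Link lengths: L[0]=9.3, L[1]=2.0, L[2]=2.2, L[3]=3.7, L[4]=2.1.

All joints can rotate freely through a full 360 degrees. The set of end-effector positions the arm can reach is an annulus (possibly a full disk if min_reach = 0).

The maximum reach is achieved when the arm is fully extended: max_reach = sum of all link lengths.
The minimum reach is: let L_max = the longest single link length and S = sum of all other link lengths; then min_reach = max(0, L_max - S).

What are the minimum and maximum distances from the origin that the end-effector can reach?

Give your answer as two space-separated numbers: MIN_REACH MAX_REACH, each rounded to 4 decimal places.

Answer: 0.0000 19.3000

Derivation:
Link lengths: [9.3, 2.0, 2.2, 3.7, 2.1]
max_reach = 9.3 + 2 + 2.2 + 3.7 + 2.1 = 19.3
L_max = max([9.3, 2.0, 2.2, 3.7, 2.1]) = 9.3
S (sum of others) = 19.3 - 9.3 = 10
min_reach = max(0, 9.3 - 10) = max(0, -0.7) = 0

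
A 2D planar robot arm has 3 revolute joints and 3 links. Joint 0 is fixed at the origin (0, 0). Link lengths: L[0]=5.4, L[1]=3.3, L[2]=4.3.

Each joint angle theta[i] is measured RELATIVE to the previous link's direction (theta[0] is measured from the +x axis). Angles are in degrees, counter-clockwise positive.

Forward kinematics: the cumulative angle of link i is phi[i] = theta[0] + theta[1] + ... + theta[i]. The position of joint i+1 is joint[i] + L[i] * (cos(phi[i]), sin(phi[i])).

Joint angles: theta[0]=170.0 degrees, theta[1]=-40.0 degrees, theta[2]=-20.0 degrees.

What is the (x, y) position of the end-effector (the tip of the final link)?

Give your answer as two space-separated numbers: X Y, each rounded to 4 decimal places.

joint[0] = (0.0000, 0.0000)  (base)
link 0: phi[0] = 170 = 170 deg
  cos(170 deg) = -0.9848, sin(170 deg) = 0.1736
  joint[1] = (0.0000, 0.0000) + 5.4 * (-0.9848, 0.1736) = (0.0000 + -5.3180, 0.0000 + 0.9377) = (-5.3180, 0.9377)
link 1: phi[1] = 170 + -40 = 130 deg
  cos(130 deg) = -0.6428, sin(130 deg) = 0.7660
  joint[2] = (-5.3180, 0.9377) + 3.3 * (-0.6428, 0.7660) = (-5.3180 + -2.1212, 0.9377 + 2.5279) = (-7.4392, 3.4656)
link 2: phi[2] = 170 + -40 + -20 = 110 deg
  cos(110 deg) = -0.3420, sin(110 deg) = 0.9397
  joint[3] = (-7.4392, 3.4656) + 4.3 * (-0.3420, 0.9397) = (-7.4392 + -1.4707, 3.4656 + 4.0407) = (-8.9098, 7.5063)
End effector: (-8.9098, 7.5063)

Answer: -8.9098 7.5063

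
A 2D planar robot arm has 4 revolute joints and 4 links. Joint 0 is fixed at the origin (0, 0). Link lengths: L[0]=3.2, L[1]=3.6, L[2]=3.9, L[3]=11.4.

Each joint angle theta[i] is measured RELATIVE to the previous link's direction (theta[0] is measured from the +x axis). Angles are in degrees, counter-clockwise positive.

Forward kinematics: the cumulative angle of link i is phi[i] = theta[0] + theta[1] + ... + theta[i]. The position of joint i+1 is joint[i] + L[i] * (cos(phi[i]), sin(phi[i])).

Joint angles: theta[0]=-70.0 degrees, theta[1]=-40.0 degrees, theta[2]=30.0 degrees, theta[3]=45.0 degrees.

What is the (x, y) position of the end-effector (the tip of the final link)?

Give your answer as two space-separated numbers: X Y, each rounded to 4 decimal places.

joint[0] = (0.0000, 0.0000)  (base)
link 0: phi[0] = -70 = -70 deg
  cos(-70 deg) = 0.3420, sin(-70 deg) = -0.9397
  joint[1] = (0.0000, 0.0000) + 3.2 * (0.3420, -0.9397) = (0.0000 + 1.0945, 0.0000 + -3.0070) = (1.0945, -3.0070)
link 1: phi[1] = -70 + -40 = -110 deg
  cos(-110 deg) = -0.3420, sin(-110 deg) = -0.9397
  joint[2] = (1.0945, -3.0070) + 3.6 * (-0.3420, -0.9397) = (1.0945 + -1.2313, -3.0070 + -3.3829) = (-0.1368, -6.3899)
link 2: phi[2] = -70 + -40 + 30 = -80 deg
  cos(-80 deg) = 0.1736, sin(-80 deg) = -0.9848
  joint[3] = (-0.1368, -6.3899) + 3.9 * (0.1736, -0.9848) = (-0.1368 + 0.6772, -6.3899 + -3.8408) = (0.5404, -10.2307)
link 3: phi[3] = -70 + -40 + 30 + 45 = -35 deg
  cos(-35 deg) = 0.8192, sin(-35 deg) = -0.5736
  joint[4] = (0.5404, -10.2307) + 11.4 * (0.8192, -0.5736) = (0.5404 + 9.3383, -10.2307 + -6.5388) = (9.8788, -16.7694)
End effector: (9.8788, -16.7694)

Answer: 9.8788 -16.7694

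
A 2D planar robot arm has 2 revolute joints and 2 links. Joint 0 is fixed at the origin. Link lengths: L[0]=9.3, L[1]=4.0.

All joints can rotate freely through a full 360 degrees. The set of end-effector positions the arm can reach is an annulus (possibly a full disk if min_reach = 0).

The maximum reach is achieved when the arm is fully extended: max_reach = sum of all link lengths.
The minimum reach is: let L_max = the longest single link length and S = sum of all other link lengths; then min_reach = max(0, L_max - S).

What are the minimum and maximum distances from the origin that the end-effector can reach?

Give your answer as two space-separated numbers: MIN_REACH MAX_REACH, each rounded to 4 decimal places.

Link lengths: [9.3, 4.0]
max_reach = 9.3 + 4 = 13.3
L_max = max([9.3, 4.0]) = 9.3
S (sum of others) = 13.3 - 9.3 = 4
min_reach = max(0, 9.3 - 4) = max(0, 5.3) = 5.3

Answer: 5.3000 13.3000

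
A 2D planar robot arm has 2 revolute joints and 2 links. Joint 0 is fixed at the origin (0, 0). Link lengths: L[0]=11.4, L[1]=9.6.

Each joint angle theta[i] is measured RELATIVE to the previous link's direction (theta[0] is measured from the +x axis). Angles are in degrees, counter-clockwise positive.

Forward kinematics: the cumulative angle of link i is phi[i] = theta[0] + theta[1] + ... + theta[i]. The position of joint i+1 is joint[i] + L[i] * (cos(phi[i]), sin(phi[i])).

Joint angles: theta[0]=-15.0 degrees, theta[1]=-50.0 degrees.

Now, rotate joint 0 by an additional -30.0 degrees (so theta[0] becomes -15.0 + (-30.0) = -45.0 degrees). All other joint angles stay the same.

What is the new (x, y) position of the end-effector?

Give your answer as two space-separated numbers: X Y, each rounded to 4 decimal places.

Answer: 7.2243 -17.6245

Derivation:
joint[0] = (0.0000, 0.0000)  (base)
link 0: phi[0] = -45 = -45 deg
  cos(-45 deg) = 0.7071, sin(-45 deg) = -0.7071
  joint[1] = (0.0000, 0.0000) + 11.4 * (0.7071, -0.7071) = (0.0000 + 8.0610, 0.0000 + -8.0610) = (8.0610, -8.0610)
link 1: phi[1] = -45 + -50 = -95 deg
  cos(-95 deg) = -0.0872, sin(-95 deg) = -0.9962
  joint[2] = (8.0610, -8.0610) + 9.6 * (-0.0872, -0.9962) = (8.0610 + -0.8367, -8.0610 + -9.5635) = (7.2243, -17.6245)
End effector: (7.2243, -17.6245)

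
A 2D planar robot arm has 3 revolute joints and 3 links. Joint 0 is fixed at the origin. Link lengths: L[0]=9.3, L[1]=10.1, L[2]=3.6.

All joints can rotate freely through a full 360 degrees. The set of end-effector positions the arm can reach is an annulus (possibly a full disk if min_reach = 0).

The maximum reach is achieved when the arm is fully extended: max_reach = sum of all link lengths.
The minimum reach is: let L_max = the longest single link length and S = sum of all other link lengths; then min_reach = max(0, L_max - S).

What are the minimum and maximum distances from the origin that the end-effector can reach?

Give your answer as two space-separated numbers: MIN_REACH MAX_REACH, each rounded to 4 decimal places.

Answer: 0.0000 23.0000

Derivation:
Link lengths: [9.3, 10.1, 3.6]
max_reach = 9.3 + 10.1 + 3.6 = 23
L_max = max([9.3, 10.1, 3.6]) = 10.1
S (sum of others) = 23 - 10.1 = 12.9
min_reach = max(0, 10.1 - 12.9) = max(0, -2.8) = 0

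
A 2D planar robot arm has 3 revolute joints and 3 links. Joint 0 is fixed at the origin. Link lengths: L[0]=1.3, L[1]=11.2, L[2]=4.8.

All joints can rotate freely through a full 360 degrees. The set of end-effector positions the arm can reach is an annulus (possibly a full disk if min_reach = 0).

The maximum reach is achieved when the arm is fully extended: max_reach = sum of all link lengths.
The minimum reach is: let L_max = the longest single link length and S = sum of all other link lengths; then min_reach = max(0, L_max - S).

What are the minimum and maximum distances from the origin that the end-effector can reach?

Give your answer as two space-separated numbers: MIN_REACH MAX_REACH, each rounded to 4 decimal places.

Answer: 5.1000 17.3000

Derivation:
Link lengths: [1.3, 11.2, 4.8]
max_reach = 1.3 + 11.2 + 4.8 = 17.3
L_max = max([1.3, 11.2, 4.8]) = 11.2
S (sum of others) = 17.3 - 11.2 = 6.1
min_reach = max(0, 11.2 - 6.1) = max(0, 5.1) = 5.1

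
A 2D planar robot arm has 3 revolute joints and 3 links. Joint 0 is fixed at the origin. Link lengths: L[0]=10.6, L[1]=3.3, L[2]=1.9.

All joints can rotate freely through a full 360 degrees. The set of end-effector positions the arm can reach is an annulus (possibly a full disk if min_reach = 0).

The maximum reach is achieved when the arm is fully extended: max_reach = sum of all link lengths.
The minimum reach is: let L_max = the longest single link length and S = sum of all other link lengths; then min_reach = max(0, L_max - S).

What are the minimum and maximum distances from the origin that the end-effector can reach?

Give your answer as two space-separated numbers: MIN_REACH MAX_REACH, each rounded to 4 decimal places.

Answer: 5.4000 15.8000

Derivation:
Link lengths: [10.6, 3.3, 1.9]
max_reach = 10.6 + 3.3 + 1.9 = 15.8
L_max = max([10.6, 3.3, 1.9]) = 10.6
S (sum of others) = 15.8 - 10.6 = 5.2
min_reach = max(0, 10.6 - 5.2) = max(0, 5.4) = 5.4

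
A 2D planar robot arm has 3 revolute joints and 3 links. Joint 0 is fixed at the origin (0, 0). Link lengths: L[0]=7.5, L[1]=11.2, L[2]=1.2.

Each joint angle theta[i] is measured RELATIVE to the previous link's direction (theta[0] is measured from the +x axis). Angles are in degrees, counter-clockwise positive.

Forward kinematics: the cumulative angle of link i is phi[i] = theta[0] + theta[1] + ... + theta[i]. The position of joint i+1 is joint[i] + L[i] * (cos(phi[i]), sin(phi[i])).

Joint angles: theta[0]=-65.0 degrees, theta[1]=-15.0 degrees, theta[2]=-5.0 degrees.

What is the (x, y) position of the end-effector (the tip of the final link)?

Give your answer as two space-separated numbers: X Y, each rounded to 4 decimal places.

Answer: 5.2191 -19.0226

Derivation:
joint[0] = (0.0000, 0.0000)  (base)
link 0: phi[0] = -65 = -65 deg
  cos(-65 deg) = 0.4226, sin(-65 deg) = -0.9063
  joint[1] = (0.0000, 0.0000) + 7.5 * (0.4226, -0.9063) = (0.0000 + 3.1696, 0.0000 + -6.7973) = (3.1696, -6.7973)
link 1: phi[1] = -65 + -15 = -80 deg
  cos(-80 deg) = 0.1736, sin(-80 deg) = -0.9848
  joint[2] = (3.1696, -6.7973) + 11.2 * (0.1736, -0.9848) = (3.1696 + 1.9449, -6.7973 + -11.0298) = (5.1145, -17.8272)
link 2: phi[2] = -65 + -15 + -5 = -85 deg
  cos(-85 deg) = 0.0872, sin(-85 deg) = -0.9962
  joint[3] = (5.1145, -17.8272) + 1.2 * (0.0872, -0.9962) = (5.1145 + 0.1046, -17.8272 + -1.1954) = (5.2191, -19.0226)
End effector: (5.2191, -19.0226)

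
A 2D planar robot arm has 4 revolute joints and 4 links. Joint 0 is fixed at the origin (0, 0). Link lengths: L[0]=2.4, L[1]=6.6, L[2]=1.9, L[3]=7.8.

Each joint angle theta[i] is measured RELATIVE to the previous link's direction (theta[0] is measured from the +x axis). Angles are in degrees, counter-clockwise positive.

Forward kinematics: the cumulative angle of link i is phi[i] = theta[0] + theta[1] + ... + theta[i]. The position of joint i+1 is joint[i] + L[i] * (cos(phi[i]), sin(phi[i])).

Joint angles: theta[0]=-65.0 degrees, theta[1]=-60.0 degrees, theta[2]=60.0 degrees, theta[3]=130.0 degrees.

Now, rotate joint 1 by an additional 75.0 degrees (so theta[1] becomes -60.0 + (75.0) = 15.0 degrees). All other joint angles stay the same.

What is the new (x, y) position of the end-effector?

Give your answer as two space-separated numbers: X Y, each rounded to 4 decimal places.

Answer: 1.1527 -1.8874

Derivation:
joint[0] = (0.0000, 0.0000)  (base)
link 0: phi[0] = -65 = -65 deg
  cos(-65 deg) = 0.4226, sin(-65 deg) = -0.9063
  joint[1] = (0.0000, 0.0000) + 2.4 * (0.4226, -0.9063) = (0.0000 + 1.0143, 0.0000 + -2.1751) = (1.0143, -2.1751)
link 1: phi[1] = -65 + 15 = -50 deg
  cos(-50 deg) = 0.6428, sin(-50 deg) = -0.7660
  joint[2] = (1.0143, -2.1751) + 6.6 * (0.6428, -0.7660) = (1.0143 + 4.2424, -2.1751 + -5.0559) = (5.2567, -7.2310)
link 2: phi[2] = -65 + 15 + 60 = 10 deg
  cos(10 deg) = 0.9848, sin(10 deg) = 0.1736
  joint[3] = (5.2567, -7.2310) + 1.9 * (0.9848, 0.1736) = (5.2567 + 1.8711, -7.2310 + 0.3299) = (7.1278, -6.9011)
link 3: phi[3] = -65 + 15 + 60 + 130 = 140 deg
  cos(140 deg) = -0.7660, sin(140 deg) = 0.6428
  joint[4] = (7.1278, -6.9011) + 7.8 * (-0.7660, 0.6428) = (7.1278 + -5.9751, -6.9011 + 5.0137) = (1.1527, -1.8874)
End effector: (1.1527, -1.8874)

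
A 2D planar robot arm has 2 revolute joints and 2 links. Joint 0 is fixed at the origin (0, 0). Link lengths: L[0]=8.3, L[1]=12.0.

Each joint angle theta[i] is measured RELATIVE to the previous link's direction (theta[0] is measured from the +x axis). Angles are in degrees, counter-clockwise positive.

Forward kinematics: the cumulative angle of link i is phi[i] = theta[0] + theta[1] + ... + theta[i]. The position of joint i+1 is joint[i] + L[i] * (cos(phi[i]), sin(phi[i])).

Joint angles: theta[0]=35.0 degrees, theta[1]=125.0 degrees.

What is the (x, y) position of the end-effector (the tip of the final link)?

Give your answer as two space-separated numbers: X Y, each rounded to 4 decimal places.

joint[0] = (0.0000, 0.0000)  (base)
link 0: phi[0] = 35 = 35 deg
  cos(35 deg) = 0.8192, sin(35 deg) = 0.5736
  joint[1] = (0.0000, 0.0000) + 8.3 * (0.8192, 0.5736) = (0.0000 + 6.7990, 0.0000 + 4.7607) = (6.7990, 4.7607)
link 1: phi[1] = 35 + 125 = 160 deg
  cos(160 deg) = -0.9397, sin(160 deg) = 0.3420
  joint[2] = (6.7990, 4.7607) + 12 * (-0.9397, 0.3420) = (6.7990 + -11.2763, 4.7607 + 4.1042) = (-4.4773, 8.8649)
End effector: (-4.4773, 8.8649)

Answer: -4.4773 8.8649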